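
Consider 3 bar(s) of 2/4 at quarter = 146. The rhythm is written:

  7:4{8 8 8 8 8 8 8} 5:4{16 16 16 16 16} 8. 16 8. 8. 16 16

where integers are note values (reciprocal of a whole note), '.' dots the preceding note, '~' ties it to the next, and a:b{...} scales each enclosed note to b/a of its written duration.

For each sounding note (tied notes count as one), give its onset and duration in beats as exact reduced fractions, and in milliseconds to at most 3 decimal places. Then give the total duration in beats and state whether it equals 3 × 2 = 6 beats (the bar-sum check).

1) 0.0ms=0b +117.417ms=2/7b
2) 117.417ms=2/7b +117.417ms=2/7b
3) 234.834ms=4/7b +117.417ms=2/7b
4) 352.25ms=6/7b +117.417ms=2/7b
5) 469.667ms=8/7b +117.417ms=2/7b
6) 587.084ms=10/7b +117.417ms=2/7b
7) 704.501ms=12/7b +117.417ms=2/7b
8) 821.918ms=2b +82.192ms=1/5b
9) 904.11ms=11/5b +82.192ms=1/5b
10) 986.301ms=12/5b +82.192ms=1/5b
11) 1068.493ms=13/5b +82.192ms=1/5b
12) 1150.685ms=14/5b +82.192ms=1/5b
13) 1232.877ms=3b +308.219ms=3/4b
14) 1541.096ms=15/4b +102.74ms=1/4b
15) 1643.836ms=4b +308.219ms=3/4b
16) 1952.055ms=19/4b +308.219ms=3/4b
17) 2260.274ms=11/2b +102.74ms=1/4b
18) 2363.014ms=23/4b +102.74ms=1/4b
Σ=6b of 6 (146bpm 2/4) — PASS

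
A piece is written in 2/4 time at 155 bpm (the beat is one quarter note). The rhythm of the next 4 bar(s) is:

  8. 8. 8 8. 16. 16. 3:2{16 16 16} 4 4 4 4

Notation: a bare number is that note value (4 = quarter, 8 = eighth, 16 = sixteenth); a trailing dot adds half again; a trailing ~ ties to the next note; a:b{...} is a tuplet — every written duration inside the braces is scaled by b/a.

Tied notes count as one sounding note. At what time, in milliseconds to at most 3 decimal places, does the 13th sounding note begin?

1. 0.0ms @ 0 + 290.323ms (3/4)
2. 290.323ms @ 3/4 + 290.323ms (3/4)
3. 580.645ms @ 3/2 + 193.548ms (1/2)
4. 774.194ms @ 2 + 290.323ms (3/4)
5. 1064.516ms @ 11/4 + 145.161ms (3/8)
6. 1209.677ms @ 25/8 + 145.161ms (3/8)
7. 1354.839ms @ 7/2 + 64.516ms (1/6)
8. 1419.355ms @ 11/3 + 64.516ms (1/6)
9. 1483.871ms @ 23/6 + 64.516ms (1/6)
10. 1548.387ms @ 4 + 387.097ms (1)
11. 1935.484ms @ 5 + 387.097ms (1)
12. 2322.581ms @ 6 + 387.097ms (1)
13. 2709.677ms @ 7 + 387.097ms (1)

note 13 onset = 7b = 2709.677ms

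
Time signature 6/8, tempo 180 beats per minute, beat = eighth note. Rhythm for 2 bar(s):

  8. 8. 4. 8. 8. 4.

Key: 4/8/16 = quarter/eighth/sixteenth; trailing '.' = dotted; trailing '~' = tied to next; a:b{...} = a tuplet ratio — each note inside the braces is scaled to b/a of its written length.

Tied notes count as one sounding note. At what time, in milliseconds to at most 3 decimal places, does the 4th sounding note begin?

1. 0.0ms @ 0 + 500.0ms (3/2)
2. 500.0ms @ 3/2 + 500.0ms (3/2)
3. 1000.0ms @ 3 + 1000.0ms (3)
4. 2000.0ms @ 6 + 500.0ms (3/2)
5. 2500.0ms @ 15/2 + 500.0ms (3/2)
6. 3000.0ms @ 9 + 1000.0ms (3)

note 4 onset = 6b = 2000.0ms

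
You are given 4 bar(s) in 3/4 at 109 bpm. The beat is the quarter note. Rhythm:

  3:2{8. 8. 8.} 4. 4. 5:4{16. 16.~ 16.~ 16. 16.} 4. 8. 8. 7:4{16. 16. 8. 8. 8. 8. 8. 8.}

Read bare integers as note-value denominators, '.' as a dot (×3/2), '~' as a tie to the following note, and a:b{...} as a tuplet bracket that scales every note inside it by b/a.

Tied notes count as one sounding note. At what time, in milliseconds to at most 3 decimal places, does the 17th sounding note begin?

note 17 onset = 75/7b = 5897.772ms

1. 0.0ms @ 0 + 275.229ms (1/2)
2. 275.229ms @ 1/2 + 275.229ms (1/2)
3. 550.459ms @ 1 + 275.229ms (1/2)
4. 825.688ms @ 3/2 + 825.688ms (3/2)
5. 1651.376ms @ 3 + 825.688ms (3/2)
6. 2477.064ms @ 9/2 + 165.138ms (3/10)
7. 2642.202ms @ 24/5 + 495.413ms (9/10)
8. 3137.615ms @ 57/10 + 165.138ms (3/10)
9. 3302.752ms @ 6 + 825.688ms (3/2)
10. 4128.44ms @ 15/2 + 412.844ms (3/4)
11. 4541.284ms @ 33/4 + 412.844ms (3/4)
12. 4954.128ms @ 9 + 117.955ms (3/14)
13. 5072.084ms @ 129/14 + 117.955ms (3/14)
14. 5190.039ms @ 66/7 + 235.911ms (3/7)
15. 5425.95ms @ 69/7 + 235.911ms (3/7)
16. 5661.861ms @ 72/7 + 235.911ms (3/7)
17. 5897.772ms @ 75/7 + 235.911ms (3/7)
18. 6133.683ms @ 78/7 + 235.911ms (3/7)
19. 6369.594ms @ 81/7 + 235.911ms (3/7)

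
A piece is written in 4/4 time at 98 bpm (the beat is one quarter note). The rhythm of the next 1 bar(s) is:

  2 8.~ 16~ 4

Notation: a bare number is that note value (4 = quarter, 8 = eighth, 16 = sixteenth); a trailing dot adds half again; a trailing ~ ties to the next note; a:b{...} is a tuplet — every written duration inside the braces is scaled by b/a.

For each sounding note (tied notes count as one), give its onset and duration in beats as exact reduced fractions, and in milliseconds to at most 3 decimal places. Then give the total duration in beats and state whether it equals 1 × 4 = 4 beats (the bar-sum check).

1) 0.0ms=0b +1224.49ms=2b
2) 1224.49ms=2b +1224.49ms=2b
Σ=4b of 4 (98bpm 4/4) — PASS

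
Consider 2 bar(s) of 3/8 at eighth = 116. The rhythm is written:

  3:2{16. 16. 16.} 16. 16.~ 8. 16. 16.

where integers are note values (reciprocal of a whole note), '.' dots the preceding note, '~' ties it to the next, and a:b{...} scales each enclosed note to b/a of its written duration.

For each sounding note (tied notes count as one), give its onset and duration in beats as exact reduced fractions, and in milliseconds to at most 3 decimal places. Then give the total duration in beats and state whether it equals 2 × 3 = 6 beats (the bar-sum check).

1) 0.0ms=0b +258.621ms=1/2b
2) 258.621ms=1/2b +258.621ms=1/2b
3) 517.241ms=1b +258.621ms=1/2b
4) 775.862ms=3/2b +387.931ms=3/4b
5) 1163.793ms=9/4b +1163.793ms=9/4b
6) 2327.586ms=9/2b +387.931ms=3/4b
7) 2715.517ms=21/4b +387.931ms=3/4b
Σ=6b of 6 (116bpm 3/8) — PASS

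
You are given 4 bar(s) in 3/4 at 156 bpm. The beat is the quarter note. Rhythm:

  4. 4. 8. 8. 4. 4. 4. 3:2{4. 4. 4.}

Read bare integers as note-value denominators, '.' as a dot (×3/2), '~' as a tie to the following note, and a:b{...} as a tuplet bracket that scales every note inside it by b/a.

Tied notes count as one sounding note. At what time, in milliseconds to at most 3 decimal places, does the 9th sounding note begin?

note 9 onset = 10b = 3846.154ms

1. 0.0ms @ 0 + 576.923ms (3/2)
2. 576.923ms @ 3/2 + 576.923ms (3/2)
3. 1153.846ms @ 3 + 288.462ms (3/4)
4. 1442.308ms @ 15/4 + 288.462ms (3/4)
5. 1730.769ms @ 9/2 + 576.923ms (3/2)
6. 2307.692ms @ 6 + 576.923ms (3/2)
7. 2884.615ms @ 15/2 + 576.923ms (3/2)
8. 3461.538ms @ 9 + 384.615ms (1)
9. 3846.154ms @ 10 + 384.615ms (1)
10. 4230.769ms @ 11 + 384.615ms (1)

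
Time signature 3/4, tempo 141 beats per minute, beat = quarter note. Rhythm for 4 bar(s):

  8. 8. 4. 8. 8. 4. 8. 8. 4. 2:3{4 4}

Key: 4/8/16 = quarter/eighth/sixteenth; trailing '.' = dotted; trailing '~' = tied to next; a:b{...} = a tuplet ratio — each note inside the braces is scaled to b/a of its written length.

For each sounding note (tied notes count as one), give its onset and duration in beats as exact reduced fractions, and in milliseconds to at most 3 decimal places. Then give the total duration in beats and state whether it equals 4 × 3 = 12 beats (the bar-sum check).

1) 0.0ms=0b +319.149ms=3/4b
2) 319.149ms=3/4b +319.149ms=3/4b
3) 638.298ms=3/2b +638.298ms=3/2b
4) 1276.596ms=3b +319.149ms=3/4b
5) 1595.745ms=15/4b +319.149ms=3/4b
6) 1914.894ms=9/2b +638.298ms=3/2b
7) 2553.191ms=6b +319.149ms=3/4b
8) 2872.34ms=27/4b +319.149ms=3/4b
9) 3191.489ms=15/2b +638.298ms=3/2b
10) 3829.787ms=9b +638.298ms=3/2b
11) 4468.085ms=21/2b +638.298ms=3/2b
Σ=12b of 12 (141bpm 3/4) — PASS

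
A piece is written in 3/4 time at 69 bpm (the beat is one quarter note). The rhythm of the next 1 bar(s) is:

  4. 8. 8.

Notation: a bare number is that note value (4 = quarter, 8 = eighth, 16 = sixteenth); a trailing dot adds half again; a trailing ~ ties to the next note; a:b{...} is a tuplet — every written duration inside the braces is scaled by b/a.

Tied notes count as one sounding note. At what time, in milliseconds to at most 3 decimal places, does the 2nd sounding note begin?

1. 0.0ms @ 0 + 1304.348ms (3/2)
2. 1304.348ms @ 3/2 + 652.174ms (3/4)
3. 1956.522ms @ 9/4 + 652.174ms (3/4)

note 2 onset = 3/2b = 1304.348ms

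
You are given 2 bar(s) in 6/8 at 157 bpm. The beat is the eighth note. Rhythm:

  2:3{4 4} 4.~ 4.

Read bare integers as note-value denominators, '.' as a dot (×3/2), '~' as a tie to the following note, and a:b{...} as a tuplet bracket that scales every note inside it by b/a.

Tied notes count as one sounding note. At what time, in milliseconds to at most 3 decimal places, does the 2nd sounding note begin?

1. 0.0ms @ 0 + 1146.497ms (3)
2. 1146.497ms @ 3 + 1146.497ms (3)
3. 2292.994ms @ 6 + 2292.994ms (6)

note 2 onset = 3b = 1146.497ms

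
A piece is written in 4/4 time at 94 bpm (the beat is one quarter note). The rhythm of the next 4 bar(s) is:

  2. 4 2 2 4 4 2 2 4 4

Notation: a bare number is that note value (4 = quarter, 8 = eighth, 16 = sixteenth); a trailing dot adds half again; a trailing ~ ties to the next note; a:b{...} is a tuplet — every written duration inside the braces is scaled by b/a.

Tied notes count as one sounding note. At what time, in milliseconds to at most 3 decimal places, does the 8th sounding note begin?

1. 0.0ms @ 0 + 1914.894ms (3)
2. 1914.894ms @ 3 + 638.298ms (1)
3. 2553.191ms @ 4 + 1276.596ms (2)
4. 3829.787ms @ 6 + 1276.596ms (2)
5. 5106.383ms @ 8 + 638.298ms (1)
6. 5744.681ms @ 9 + 638.298ms (1)
7. 6382.979ms @ 10 + 1276.596ms (2)
8. 7659.574ms @ 12 + 1276.596ms (2)
9. 8936.17ms @ 14 + 638.298ms (1)
10. 9574.468ms @ 15 + 638.298ms (1)

note 8 onset = 12b = 7659.574ms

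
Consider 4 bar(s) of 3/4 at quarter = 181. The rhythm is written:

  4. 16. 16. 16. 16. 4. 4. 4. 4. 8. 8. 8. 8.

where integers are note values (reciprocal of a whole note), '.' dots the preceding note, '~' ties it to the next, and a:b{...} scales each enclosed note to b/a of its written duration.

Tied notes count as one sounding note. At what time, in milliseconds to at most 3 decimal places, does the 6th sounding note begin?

1. 0.0ms @ 0 + 497.238ms (3/2)
2. 497.238ms @ 3/2 + 124.309ms (3/8)
3. 621.547ms @ 15/8 + 124.309ms (3/8)
4. 745.856ms @ 9/4 + 124.309ms (3/8)
5. 870.166ms @ 21/8 + 124.309ms (3/8)
6. 994.475ms @ 3 + 497.238ms (3/2)
7. 1491.713ms @ 9/2 + 497.238ms (3/2)
8. 1988.95ms @ 6 + 497.238ms (3/2)
9. 2486.188ms @ 15/2 + 497.238ms (3/2)
10. 2983.425ms @ 9 + 248.619ms (3/4)
11. 3232.044ms @ 39/4 + 248.619ms (3/4)
12. 3480.663ms @ 21/2 + 248.619ms (3/4)
13. 3729.282ms @ 45/4 + 248.619ms (3/4)

note 6 onset = 3b = 994.475ms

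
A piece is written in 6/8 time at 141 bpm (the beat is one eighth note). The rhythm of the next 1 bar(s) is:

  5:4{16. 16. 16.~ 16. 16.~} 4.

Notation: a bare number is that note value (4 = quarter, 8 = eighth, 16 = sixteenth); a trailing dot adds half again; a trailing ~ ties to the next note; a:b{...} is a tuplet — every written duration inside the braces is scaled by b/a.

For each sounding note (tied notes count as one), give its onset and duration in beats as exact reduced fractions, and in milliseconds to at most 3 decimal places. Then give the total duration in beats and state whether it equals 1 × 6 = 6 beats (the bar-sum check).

1) 0.0ms=0b +255.319ms=3/5b
2) 255.319ms=3/5b +255.319ms=3/5b
3) 510.638ms=6/5b +510.638ms=6/5b
4) 1021.277ms=12/5b +1531.915ms=18/5b
Σ=6b of 6 (141bpm 6/8) — PASS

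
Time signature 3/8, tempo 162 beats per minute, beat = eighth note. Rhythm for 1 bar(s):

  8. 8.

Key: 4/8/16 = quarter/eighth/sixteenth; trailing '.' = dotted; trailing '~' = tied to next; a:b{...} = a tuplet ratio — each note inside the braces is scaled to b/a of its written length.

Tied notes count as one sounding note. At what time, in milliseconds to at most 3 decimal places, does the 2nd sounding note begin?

note 2 onset = 3/2b = 555.556ms

1. 0.0ms @ 0 + 555.556ms (3/2)
2. 555.556ms @ 3/2 + 555.556ms (3/2)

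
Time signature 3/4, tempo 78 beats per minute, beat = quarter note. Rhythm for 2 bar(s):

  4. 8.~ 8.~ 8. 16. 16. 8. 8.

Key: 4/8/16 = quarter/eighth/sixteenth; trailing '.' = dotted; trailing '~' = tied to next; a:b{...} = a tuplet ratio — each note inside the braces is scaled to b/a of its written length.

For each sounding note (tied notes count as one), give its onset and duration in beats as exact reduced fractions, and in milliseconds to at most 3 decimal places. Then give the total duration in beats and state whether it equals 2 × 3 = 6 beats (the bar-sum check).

1) 0.0ms=0b +1153.846ms=3/2b
2) 1153.846ms=3/2b +1730.769ms=9/4b
3) 2884.615ms=15/4b +288.462ms=3/8b
4) 3173.077ms=33/8b +288.462ms=3/8b
5) 3461.538ms=9/2b +576.923ms=3/4b
6) 4038.462ms=21/4b +576.923ms=3/4b
Σ=6b of 6 (78bpm 3/4) — PASS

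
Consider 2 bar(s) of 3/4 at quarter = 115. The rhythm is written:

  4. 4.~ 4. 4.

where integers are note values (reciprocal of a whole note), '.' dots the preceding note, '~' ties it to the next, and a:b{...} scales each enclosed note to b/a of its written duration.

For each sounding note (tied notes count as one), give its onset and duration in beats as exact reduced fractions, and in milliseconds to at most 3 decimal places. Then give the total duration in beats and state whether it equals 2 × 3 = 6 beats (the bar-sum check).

1) 0.0ms=0b +782.609ms=3/2b
2) 782.609ms=3/2b +1565.217ms=3b
3) 2347.826ms=9/2b +782.609ms=3/2b
Σ=6b of 6 (115bpm 3/4) — PASS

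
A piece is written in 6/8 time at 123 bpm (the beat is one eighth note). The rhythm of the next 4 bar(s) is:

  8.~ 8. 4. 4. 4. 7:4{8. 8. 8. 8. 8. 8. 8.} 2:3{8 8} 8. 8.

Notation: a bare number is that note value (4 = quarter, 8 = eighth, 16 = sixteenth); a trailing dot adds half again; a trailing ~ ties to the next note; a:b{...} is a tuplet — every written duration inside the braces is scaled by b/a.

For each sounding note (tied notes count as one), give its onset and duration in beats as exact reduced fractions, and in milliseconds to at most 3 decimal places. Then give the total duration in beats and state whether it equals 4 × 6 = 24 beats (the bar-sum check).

1) 0.0ms=0b +1463.415ms=3b
2) 1463.415ms=3b +1463.415ms=3b
3) 2926.829ms=6b +1463.415ms=3b
4) 4390.244ms=9b +1463.415ms=3b
5) 5853.659ms=12b +418.118ms=6/7b
6) 6271.777ms=90/7b +418.118ms=6/7b
7) 6689.895ms=96/7b +418.118ms=6/7b
8) 7108.014ms=102/7b +418.118ms=6/7b
9) 7526.132ms=108/7b +418.118ms=6/7b
10) 7944.251ms=114/7b +418.118ms=6/7b
11) 8362.369ms=120/7b +418.118ms=6/7b
12) 8780.488ms=18b +731.707ms=3/2b
13) 9512.195ms=39/2b +731.707ms=3/2b
14) 10243.902ms=21b +731.707ms=3/2b
15) 10975.61ms=45/2b +731.707ms=3/2b
Σ=24b of 24 (123bpm 6/8) — PASS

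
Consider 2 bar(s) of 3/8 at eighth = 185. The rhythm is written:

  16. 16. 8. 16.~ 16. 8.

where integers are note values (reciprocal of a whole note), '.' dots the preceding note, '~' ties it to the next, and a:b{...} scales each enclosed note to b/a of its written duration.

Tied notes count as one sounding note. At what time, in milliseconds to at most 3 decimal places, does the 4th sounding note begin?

note 4 onset = 3b = 972.973ms

1. 0.0ms @ 0 + 243.243ms (3/4)
2. 243.243ms @ 3/4 + 243.243ms (3/4)
3. 486.486ms @ 3/2 + 486.486ms (3/2)
4. 972.973ms @ 3 + 486.486ms (3/2)
5. 1459.459ms @ 9/2 + 486.486ms (3/2)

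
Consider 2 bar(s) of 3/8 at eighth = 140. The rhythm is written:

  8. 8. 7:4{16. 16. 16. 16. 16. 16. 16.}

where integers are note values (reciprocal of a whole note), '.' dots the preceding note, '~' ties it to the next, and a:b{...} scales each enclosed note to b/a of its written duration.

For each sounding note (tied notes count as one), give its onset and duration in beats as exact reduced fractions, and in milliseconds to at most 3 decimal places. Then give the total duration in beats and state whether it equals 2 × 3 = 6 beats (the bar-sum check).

1) 0.0ms=0b +642.857ms=3/2b
2) 642.857ms=3/2b +642.857ms=3/2b
3) 1285.714ms=3b +183.673ms=3/7b
4) 1469.388ms=24/7b +183.673ms=3/7b
5) 1653.061ms=27/7b +183.673ms=3/7b
6) 1836.735ms=30/7b +183.673ms=3/7b
7) 2020.408ms=33/7b +183.673ms=3/7b
8) 2204.082ms=36/7b +183.673ms=3/7b
9) 2387.755ms=39/7b +183.673ms=3/7b
Σ=6b of 6 (140bpm 3/8) — PASS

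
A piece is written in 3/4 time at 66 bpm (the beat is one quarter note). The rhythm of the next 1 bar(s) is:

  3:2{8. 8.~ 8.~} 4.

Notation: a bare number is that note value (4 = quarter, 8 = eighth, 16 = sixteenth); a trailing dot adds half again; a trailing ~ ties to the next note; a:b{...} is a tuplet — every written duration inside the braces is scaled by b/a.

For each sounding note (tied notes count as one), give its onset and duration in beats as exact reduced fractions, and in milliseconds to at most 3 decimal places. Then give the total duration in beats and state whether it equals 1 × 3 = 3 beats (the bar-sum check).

1) 0.0ms=0b +454.545ms=1/2b
2) 454.545ms=1/2b +2272.727ms=5/2b
Σ=3b of 3 (66bpm 3/4) — PASS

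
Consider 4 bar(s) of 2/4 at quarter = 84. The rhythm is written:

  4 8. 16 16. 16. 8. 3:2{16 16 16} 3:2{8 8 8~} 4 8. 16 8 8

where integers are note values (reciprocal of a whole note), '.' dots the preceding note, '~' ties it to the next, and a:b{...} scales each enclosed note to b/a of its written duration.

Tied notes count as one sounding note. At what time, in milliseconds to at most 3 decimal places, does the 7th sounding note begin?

note 7 onset = 7/2b = 2500.0ms

1. 0.0ms @ 0 + 714.286ms (1)
2. 714.286ms @ 1 + 535.714ms (3/4)
3. 1250.0ms @ 7/4 + 178.571ms (1/4)
4. 1428.571ms @ 2 + 267.857ms (3/8)
5. 1696.429ms @ 19/8 + 267.857ms (3/8)
6. 1964.286ms @ 11/4 + 535.714ms (3/4)
7. 2500.0ms @ 7/2 + 119.048ms (1/6)
8. 2619.048ms @ 11/3 + 119.048ms (1/6)
9. 2738.095ms @ 23/6 + 119.048ms (1/6)
10. 2857.143ms @ 4 + 238.095ms (1/3)
11. 3095.238ms @ 13/3 + 238.095ms (1/3)
12. 3333.333ms @ 14/3 + 952.381ms (4/3)
13. 4285.714ms @ 6 + 535.714ms (3/4)
14. 4821.429ms @ 27/4 + 178.571ms (1/4)
15. 5000.0ms @ 7 + 357.143ms (1/2)
16. 5357.143ms @ 15/2 + 357.143ms (1/2)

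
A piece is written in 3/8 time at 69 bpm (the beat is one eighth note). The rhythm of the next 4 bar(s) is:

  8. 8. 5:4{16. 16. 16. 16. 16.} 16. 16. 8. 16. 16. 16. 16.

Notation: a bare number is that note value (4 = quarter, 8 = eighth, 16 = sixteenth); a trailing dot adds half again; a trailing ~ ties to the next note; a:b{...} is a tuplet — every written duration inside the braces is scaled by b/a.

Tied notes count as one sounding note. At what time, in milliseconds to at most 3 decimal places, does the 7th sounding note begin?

note 7 onset = 27/5b = 4695.652ms

1. 0.0ms @ 0 + 1304.348ms (3/2)
2. 1304.348ms @ 3/2 + 1304.348ms (3/2)
3. 2608.696ms @ 3 + 521.739ms (3/5)
4. 3130.435ms @ 18/5 + 521.739ms (3/5)
5. 3652.174ms @ 21/5 + 521.739ms (3/5)
6. 4173.913ms @ 24/5 + 521.739ms (3/5)
7. 4695.652ms @ 27/5 + 521.739ms (3/5)
8. 5217.391ms @ 6 + 652.174ms (3/4)
9. 5869.565ms @ 27/4 + 652.174ms (3/4)
10. 6521.739ms @ 15/2 + 1304.348ms (3/2)
11. 7826.087ms @ 9 + 652.174ms (3/4)
12. 8478.261ms @ 39/4 + 652.174ms (3/4)
13. 9130.435ms @ 21/2 + 652.174ms (3/4)
14. 9782.609ms @ 45/4 + 652.174ms (3/4)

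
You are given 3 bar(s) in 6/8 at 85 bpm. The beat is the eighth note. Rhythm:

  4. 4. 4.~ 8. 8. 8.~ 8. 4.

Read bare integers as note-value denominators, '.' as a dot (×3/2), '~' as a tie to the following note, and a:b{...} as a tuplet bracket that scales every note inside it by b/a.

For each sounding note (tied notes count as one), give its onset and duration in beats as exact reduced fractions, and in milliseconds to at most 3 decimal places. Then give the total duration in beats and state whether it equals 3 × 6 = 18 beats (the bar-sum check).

1) 0.0ms=0b +2117.647ms=3b
2) 2117.647ms=3b +2117.647ms=3b
3) 4235.294ms=6b +3176.471ms=9/2b
4) 7411.765ms=21/2b +1058.824ms=3/2b
5) 8470.588ms=12b +2117.647ms=3b
6) 10588.235ms=15b +2117.647ms=3b
Σ=18b of 18 (85bpm 6/8) — PASS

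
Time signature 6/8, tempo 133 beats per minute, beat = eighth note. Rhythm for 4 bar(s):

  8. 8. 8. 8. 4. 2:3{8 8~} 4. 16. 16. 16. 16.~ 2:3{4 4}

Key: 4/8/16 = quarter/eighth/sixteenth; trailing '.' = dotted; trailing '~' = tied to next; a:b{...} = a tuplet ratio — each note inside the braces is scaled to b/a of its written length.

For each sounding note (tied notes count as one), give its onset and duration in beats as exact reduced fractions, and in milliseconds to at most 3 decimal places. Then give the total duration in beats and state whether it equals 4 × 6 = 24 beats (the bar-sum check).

1) 0.0ms=0b +676.692ms=3/2b
2) 676.692ms=3/2b +676.692ms=3/2b
3) 1353.383ms=3b +676.692ms=3/2b
4) 2030.075ms=9/2b +676.692ms=3/2b
5) 2706.767ms=6b +1353.383ms=3b
6) 4060.15ms=9b +676.692ms=3/2b
7) 4736.842ms=21/2b +2030.075ms=9/2b
8) 6766.917ms=15b +338.346ms=3/4b
9) 7105.263ms=63/4b +338.346ms=3/4b
10) 7443.609ms=33/2b +338.346ms=3/4b
11) 7781.955ms=69/4b +1691.729ms=15/4b
12) 9473.684ms=21b +1353.383ms=3b
Σ=24b of 24 (133bpm 6/8) — PASS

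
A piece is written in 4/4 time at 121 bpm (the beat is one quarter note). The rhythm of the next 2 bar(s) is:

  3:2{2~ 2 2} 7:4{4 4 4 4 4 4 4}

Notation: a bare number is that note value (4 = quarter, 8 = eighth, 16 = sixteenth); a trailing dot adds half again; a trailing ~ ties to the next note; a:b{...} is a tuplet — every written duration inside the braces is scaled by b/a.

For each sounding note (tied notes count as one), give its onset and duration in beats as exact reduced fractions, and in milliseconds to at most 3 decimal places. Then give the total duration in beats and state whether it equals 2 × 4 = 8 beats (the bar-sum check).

1) 0.0ms=0b +1322.314ms=8/3b
2) 1322.314ms=8/3b +661.157ms=4/3b
3) 1983.471ms=4b +283.353ms=4/7b
4) 2266.824ms=32/7b +283.353ms=4/7b
5) 2550.177ms=36/7b +283.353ms=4/7b
6) 2833.53ms=40/7b +283.353ms=4/7b
7) 3116.883ms=44/7b +283.353ms=4/7b
8) 3400.236ms=48/7b +283.353ms=4/7b
9) 3683.589ms=52/7b +283.353ms=4/7b
Σ=8b of 8 (121bpm 4/4) — PASS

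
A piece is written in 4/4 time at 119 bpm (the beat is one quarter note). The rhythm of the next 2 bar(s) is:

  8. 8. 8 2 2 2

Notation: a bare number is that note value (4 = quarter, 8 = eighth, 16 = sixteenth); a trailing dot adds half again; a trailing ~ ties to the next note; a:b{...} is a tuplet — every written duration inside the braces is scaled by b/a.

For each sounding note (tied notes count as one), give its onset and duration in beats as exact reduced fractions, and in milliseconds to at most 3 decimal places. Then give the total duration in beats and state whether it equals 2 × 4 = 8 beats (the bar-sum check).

1) 0.0ms=0b +378.151ms=3/4b
2) 378.151ms=3/4b +378.151ms=3/4b
3) 756.303ms=3/2b +252.101ms=1/2b
4) 1008.403ms=2b +1008.403ms=2b
5) 2016.807ms=4b +1008.403ms=2b
6) 3025.21ms=6b +1008.403ms=2b
Σ=8b of 8 (119bpm 4/4) — PASS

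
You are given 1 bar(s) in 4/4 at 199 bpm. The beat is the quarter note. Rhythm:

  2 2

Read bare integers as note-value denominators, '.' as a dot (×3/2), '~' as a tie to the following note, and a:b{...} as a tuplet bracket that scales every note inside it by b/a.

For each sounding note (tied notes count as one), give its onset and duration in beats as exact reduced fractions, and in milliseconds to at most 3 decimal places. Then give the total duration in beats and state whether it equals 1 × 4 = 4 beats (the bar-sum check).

1) 0.0ms=0b +603.015ms=2b
2) 603.015ms=2b +603.015ms=2b
Σ=4b of 4 (199bpm 4/4) — PASS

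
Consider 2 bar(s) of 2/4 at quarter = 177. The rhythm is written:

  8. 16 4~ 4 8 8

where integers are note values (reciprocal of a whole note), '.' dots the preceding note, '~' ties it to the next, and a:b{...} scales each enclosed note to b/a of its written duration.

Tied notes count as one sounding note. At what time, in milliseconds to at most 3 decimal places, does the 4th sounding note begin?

note 4 onset = 3b = 1016.949ms

1. 0.0ms @ 0 + 254.237ms (3/4)
2. 254.237ms @ 3/4 + 84.746ms (1/4)
3. 338.983ms @ 1 + 677.966ms (2)
4. 1016.949ms @ 3 + 169.492ms (1/2)
5. 1186.441ms @ 7/2 + 169.492ms (1/2)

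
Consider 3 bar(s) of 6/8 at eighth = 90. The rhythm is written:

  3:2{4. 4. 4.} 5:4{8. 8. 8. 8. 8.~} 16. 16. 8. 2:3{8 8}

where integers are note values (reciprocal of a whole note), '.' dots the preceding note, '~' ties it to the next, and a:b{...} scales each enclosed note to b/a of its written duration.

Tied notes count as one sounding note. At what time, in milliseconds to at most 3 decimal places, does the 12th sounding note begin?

1. 0.0ms @ 0 + 1333.333ms (2)
2. 1333.333ms @ 2 + 1333.333ms (2)
3. 2666.667ms @ 4 + 1333.333ms (2)
4. 4000.0ms @ 6 + 800.0ms (6/5)
5. 4800.0ms @ 36/5 + 800.0ms (6/5)
6. 5600.0ms @ 42/5 + 800.0ms (6/5)
7. 6400.0ms @ 48/5 + 800.0ms (6/5)
8. 7200.0ms @ 54/5 + 1300.0ms (39/20)
9. 8500.0ms @ 51/4 + 500.0ms (3/4)
10. 9000.0ms @ 27/2 + 1000.0ms (3/2)
11. 10000.0ms @ 15 + 1000.0ms (3/2)
12. 11000.0ms @ 33/2 + 1000.0ms (3/2)

note 12 onset = 33/2b = 11000.0ms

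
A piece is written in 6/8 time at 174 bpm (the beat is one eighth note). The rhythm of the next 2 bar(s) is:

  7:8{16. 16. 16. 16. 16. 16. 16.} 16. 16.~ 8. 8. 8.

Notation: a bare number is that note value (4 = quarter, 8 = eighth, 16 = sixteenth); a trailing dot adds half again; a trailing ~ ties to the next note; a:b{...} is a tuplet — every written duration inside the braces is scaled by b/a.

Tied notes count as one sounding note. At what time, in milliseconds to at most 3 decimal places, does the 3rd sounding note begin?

1. 0.0ms @ 0 + 295.567ms (6/7)
2. 295.567ms @ 6/7 + 295.567ms (6/7)
3. 591.133ms @ 12/7 + 295.567ms (6/7)
4. 886.7ms @ 18/7 + 295.567ms (6/7)
5. 1182.266ms @ 24/7 + 295.567ms (6/7)
6. 1477.833ms @ 30/7 + 295.567ms (6/7)
7. 1773.399ms @ 36/7 + 295.567ms (6/7)
8. 2068.966ms @ 6 + 258.621ms (3/4)
9. 2327.586ms @ 27/4 + 775.862ms (9/4)
10. 3103.448ms @ 9 + 517.241ms (3/2)
11. 3620.69ms @ 21/2 + 517.241ms (3/2)

note 3 onset = 12/7b = 591.133ms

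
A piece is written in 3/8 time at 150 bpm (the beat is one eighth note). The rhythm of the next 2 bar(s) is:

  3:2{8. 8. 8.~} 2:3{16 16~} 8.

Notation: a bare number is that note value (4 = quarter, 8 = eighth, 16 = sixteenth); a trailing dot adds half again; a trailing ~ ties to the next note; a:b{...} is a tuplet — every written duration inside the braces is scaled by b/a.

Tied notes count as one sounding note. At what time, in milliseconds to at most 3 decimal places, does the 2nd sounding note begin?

1. 0.0ms @ 0 + 400.0ms (1)
2. 400.0ms @ 1 + 400.0ms (1)
3. 800.0ms @ 2 + 700.0ms (7/4)
4. 1500.0ms @ 15/4 + 900.0ms (9/4)

note 2 onset = 1b = 400.0ms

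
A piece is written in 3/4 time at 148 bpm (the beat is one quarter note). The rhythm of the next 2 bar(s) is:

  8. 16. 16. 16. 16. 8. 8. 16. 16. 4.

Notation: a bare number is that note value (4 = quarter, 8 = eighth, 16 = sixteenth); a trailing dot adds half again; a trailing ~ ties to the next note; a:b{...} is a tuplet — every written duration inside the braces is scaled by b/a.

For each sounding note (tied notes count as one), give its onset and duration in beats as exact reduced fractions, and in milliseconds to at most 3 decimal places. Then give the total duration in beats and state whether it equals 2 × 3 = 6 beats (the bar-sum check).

1) 0.0ms=0b +304.054ms=3/4b
2) 304.054ms=3/4b +152.027ms=3/8b
3) 456.081ms=9/8b +152.027ms=3/8b
4) 608.108ms=3/2b +152.027ms=3/8b
5) 760.135ms=15/8b +152.027ms=3/8b
6) 912.162ms=9/4b +304.054ms=3/4b
7) 1216.216ms=3b +304.054ms=3/4b
8) 1520.27ms=15/4b +152.027ms=3/8b
9) 1672.297ms=33/8b +152.027ms=3/8b
10) 1824.324ms=9/2b +608.108ms=3/2b
Σ=6b of 6 (148bpm 3/4) — PASS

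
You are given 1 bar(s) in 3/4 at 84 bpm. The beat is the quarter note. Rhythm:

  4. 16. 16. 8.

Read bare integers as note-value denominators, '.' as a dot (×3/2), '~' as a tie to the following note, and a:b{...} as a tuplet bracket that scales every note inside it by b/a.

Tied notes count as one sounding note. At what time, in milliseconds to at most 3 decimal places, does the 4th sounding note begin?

1. 0.0ms @ 0 + 1071.429ms (3/2)
2. 1071.429ms @ 3/2 + 267.857ms (3/8)
3. 1339.286ms @ 15/8 + 267.857ms (3/8)
4. 1607.143ms @ 9/4 + 535.714ms (3/4)

note 4 onset = 9/4b = 1607.143ms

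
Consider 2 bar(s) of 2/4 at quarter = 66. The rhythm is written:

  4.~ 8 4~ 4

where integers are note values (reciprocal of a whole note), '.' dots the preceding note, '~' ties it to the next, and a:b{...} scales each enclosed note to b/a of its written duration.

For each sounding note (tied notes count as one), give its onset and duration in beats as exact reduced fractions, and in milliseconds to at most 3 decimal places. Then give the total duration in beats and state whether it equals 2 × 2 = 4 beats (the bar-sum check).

1) 0.0ms=0b +1818.182ms=2b
2) 1818.182ms=2b +1818.182ms=2b
Σ=4b of 4 (66bpm 2/4) — PASS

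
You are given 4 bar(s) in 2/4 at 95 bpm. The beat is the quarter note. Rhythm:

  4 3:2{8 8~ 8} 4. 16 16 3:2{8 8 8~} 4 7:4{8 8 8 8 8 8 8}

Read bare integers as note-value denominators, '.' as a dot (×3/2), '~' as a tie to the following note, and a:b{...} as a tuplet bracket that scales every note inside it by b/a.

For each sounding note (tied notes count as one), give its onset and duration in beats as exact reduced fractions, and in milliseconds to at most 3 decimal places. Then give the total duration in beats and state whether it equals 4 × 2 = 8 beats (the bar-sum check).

1) 0.0ms=0b +631.579ms=1b
2) 631.579ms=1b +210.526ms=1/3b
3) 842.105ms=4/3b +421.053ms=2/3b
4) 1263.158ms=2b +947.368ms=3/2b
5) 2210.526ms=7/2b +157.895ms=1/4b
6) 2368.421ms=15/4b +157.895ms=1/4b
7) 2526.316ms=4b +210.526ms=1/3b
8) 2736.842ms=13/3b +210.526ms=1/3b
9) 2947.368ms=14/3b +842.105ms=4/3b
10) 3789.474ms=6b +180.451ms=2/7b
11) 3969.925ms=44/7b +180.451ms=2/7b
12) 4150.376ms=46/7b +180.451ms=2/7b
13) 4330.827ms=48/7b +180.451ms=2/7b
14) 4511.278ms=50/7b +180.451ms=2/7b
15) 4691.729ms=52/7b +180.451ms=2/7b
16) 4872.18ms=54/7b +180.451ms=2/7b
Σ=8b of 8 (95bpm 2/4) — PASS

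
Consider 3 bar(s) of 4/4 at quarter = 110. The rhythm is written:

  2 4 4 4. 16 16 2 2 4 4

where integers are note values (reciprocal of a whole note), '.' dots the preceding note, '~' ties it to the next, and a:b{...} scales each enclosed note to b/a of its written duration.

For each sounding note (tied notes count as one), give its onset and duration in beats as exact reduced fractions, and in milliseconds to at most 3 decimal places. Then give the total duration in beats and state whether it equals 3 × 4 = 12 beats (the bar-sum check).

1) 0.0ms=0b +1090.909ms=2b
2) 1090.909ms=2b +545.455ms=1b
3) 1636.364ms=3b +545.455ms=1b
4) 2181.818ms=4b +818.182ms=3/2b
5) 3000.0ms=11/2b +136.364ms=1/4b
6) 3136.364ms=23/4b +136.364ms=1/4b
7) 3272.727ms=6b +1090.909ms=2b
8) 4363.636ms=8b +1090.909ms=2b
9) 5454.545ms=10b +545.455ms=1b
10) 6000.0ms=11b +545.455ms=1b
Σ=12b of 12 (110bpm 4/4) — PASS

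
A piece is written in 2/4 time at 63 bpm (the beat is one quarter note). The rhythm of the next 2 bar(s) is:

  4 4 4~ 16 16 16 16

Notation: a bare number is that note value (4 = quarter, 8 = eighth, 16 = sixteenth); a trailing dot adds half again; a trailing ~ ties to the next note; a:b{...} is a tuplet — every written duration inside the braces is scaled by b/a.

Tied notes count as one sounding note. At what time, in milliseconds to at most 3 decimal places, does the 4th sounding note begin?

1. 0.0ms @ 0 + 952.381ms (1)
2. 952.381ms @ 1 + 952.381ms (1)
3. 1904.762ms @ 2 + 1190.476ms (5/4)
4. 3095.238ms @ 13/4 + 238.095ms (1/4)
5. 3333.333ms @ 7/2 + 238.095ms (1/4)
6. 3571.429ms @ 15/4 + 238.095ms (1/4)

note 4 onset = 13/4b = 3095.238ms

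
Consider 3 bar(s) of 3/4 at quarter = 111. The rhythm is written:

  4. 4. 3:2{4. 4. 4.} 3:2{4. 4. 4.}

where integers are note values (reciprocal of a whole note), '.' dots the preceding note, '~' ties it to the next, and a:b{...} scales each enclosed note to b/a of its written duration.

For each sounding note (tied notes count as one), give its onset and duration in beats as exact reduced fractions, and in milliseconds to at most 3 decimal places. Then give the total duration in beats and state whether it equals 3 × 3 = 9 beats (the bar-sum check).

1) 0.0ms=0b +810.811ms=3/2b
2) 810.811ms=3/2b +810.811ms=3/2b
3) 1621.622ms=3b +540.541ms=1b
4) 2162.162ms=4b +540.541ms=1b
5) 2702.703ms=5b +540.541ms=1b
6) 3243.243ms=6b +540.541ms=1b
7) 3783.784ms=7b +540.541ms=1b
8) 4324.324ms=8b +540.541ms=1b
Σ=9b of 9 (111bpm 3/4) — PASS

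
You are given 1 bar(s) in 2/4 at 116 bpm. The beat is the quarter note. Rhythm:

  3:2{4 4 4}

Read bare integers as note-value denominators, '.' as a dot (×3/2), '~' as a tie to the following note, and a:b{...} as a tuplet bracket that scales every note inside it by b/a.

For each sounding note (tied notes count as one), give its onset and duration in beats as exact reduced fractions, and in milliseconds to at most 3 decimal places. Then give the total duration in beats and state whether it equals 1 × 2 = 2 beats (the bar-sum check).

1) 0.0ms=0b +344.828ms=2/3b
2) 344.828ms=2/3b +344.828ms=2/3b
3) 689.655ms=4/3b +344.828ms=2/3b
Σ=2b of 2 (116bpm 2/4) — PASS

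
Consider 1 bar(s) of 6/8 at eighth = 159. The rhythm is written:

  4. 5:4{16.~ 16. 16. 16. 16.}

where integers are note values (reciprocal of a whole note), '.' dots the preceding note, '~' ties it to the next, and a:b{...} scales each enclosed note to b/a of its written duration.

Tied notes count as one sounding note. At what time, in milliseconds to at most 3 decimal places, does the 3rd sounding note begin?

note 3 onset = 21/5b = 1584.906ms

1. 0.0ms @ 0 + 1132.075ms (3)
2. 1132.075ms @ 3 + 452.83ms (6/5)
3. 1584.906ms @ 21/5 + 226.415ms (3/5)
4. 1811.321ms @ 24/5 + 226.415ms (3/5)
5. 2037.736ms @ 27/5 + 226.415ms (3/5)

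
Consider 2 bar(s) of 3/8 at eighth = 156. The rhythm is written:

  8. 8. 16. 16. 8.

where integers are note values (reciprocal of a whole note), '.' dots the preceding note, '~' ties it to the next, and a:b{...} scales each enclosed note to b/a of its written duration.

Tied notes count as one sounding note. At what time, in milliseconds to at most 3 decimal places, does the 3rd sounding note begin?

1. 0.0ms @ 0 + 576.923ms (3/2)
2. 576.923ms @ 3/2 + 576.923ms (3/2)
3. 1153.846ms @ 3 + 288.462ms (3/4)
4. 1442.308ms @ 15/4 + 288.462ms (3/4)
5. 1730.769ms @ 9/2 + 576.923ms (3/2)

note 3 onset = 3b = 1153.846ms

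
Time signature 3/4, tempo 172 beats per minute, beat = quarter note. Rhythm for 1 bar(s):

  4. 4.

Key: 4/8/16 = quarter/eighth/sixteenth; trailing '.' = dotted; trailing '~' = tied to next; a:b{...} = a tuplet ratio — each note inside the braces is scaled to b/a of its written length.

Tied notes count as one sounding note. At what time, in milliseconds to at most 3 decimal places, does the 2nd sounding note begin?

note 2 onset = 3/2b = 523.256ms

1. 0.0ms @ 0 + 523.256ms (3/2)
2. 523.256ms @ 3/2 + 523.256ms (3/2)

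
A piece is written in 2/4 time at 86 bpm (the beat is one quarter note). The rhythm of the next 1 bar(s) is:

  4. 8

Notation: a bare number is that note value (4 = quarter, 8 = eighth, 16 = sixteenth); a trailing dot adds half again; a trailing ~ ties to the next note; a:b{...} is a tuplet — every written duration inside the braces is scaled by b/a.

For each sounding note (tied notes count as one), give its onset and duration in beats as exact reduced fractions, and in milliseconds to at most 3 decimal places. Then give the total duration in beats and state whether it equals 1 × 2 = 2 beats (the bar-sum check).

1) 0.0ms=0b +1046.512ms=3/2b
2) 1046.512ms=3/2b +348.837ms=1/2b
Σ=2b of 2 (86bpm 2/4) — PASS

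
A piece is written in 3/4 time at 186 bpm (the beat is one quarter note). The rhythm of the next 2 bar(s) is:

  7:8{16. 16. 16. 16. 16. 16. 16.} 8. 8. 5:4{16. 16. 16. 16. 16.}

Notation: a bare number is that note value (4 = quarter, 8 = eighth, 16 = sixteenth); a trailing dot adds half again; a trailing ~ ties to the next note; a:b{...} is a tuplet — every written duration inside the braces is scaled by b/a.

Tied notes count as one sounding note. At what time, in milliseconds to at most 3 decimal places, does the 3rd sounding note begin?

note 3 onset = 6/7b = 276.498ms

1. 0.0ms @ 0 + 138.249ms (3/7)
2. 138.249ms @ 3/7 + 138.249ms (3/7)
3. 276.498ms @ 6/7 + 138.249ms (3/7)
4. 414.747ms @ 9/7 + 138.249ms (3/7)
5. 552.995ms @ 12/7 + 138.249ms (3/7)
6. 691.244ms @ 15/7 + 138.249ms (3/7)
7. 829.493ms @ 18/7 + 138.249ms (3/7)
8. 967.742ms @ 3 + 241.935ms (3/4)
9. 1209.677ms @ 15/4 + 241.935ms (3/4)
10. 1451.613ms @ 9/2 + 96.774ms (3/10)
11. 1548.387ms @ 24/5 + 96.774ms (3/10)
12. 1645.161ms @ 51/10 + 96.774ms (3/10)
13. 1741.935ms @ 27/5 + 96.774ms (3/10)
14. 1838.71ms @ 57/10 + 96.774ms (3/10)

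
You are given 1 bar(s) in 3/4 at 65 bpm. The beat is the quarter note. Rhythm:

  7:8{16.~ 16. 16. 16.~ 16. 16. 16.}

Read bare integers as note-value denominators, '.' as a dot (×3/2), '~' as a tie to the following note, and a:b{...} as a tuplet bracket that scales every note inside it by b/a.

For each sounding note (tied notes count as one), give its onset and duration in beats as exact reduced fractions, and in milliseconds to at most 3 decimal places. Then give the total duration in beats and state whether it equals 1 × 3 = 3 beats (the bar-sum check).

1) 0.0ms=0b +791.209ms=6/7b
2) 791.209ms=6/7b +395.604ms=3/7b
3) 1186.813ms=9/7b +791.209ms=6/7b
4) 1978.022ms=15/7b +395.604ms=3/7b
5) 2373.626ms=18/7b +395.604ms=3/7b
Σ=3b of 3 (65bpm 3/4) — PASS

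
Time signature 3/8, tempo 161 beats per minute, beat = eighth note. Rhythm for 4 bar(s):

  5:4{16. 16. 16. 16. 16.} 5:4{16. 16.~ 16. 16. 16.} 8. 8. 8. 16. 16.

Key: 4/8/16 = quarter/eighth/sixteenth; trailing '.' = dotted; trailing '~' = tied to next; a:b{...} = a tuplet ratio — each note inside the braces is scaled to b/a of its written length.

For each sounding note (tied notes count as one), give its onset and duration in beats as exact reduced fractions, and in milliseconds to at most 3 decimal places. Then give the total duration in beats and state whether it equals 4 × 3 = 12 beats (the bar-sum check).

1) 0.0ms=0b +223.602ms=3/5b
2) 223.602ms=3/5b +223.602ms=3/5b
3) 447.205ms=6/5b +223.602ms=3/5b
4) 670.807ms=9/5b +223.602ms=3/5b
5) 894.41ms=12/5b +223.602ms=3/5b
6) 1118.012ms=3b +223.602ms=3/5b
7) 1341.615ms=18/5b +447.205ms=6/5b
8) 1788.82ms=24/5b +223.602ms=3/5b
9) 2012.422ms=27/5b +223.602ms=3/5b
10) 2236.025ms=6b +559.006ms=3/2b
11) 2795.031ms=15/2b +559.006ms=3/2b
12) 3354.037ms=9b +559.006ms=3/2b
13) 3913.043ms=21/2b +279.503ms=3/4b
14) 4192.547ms=45/4b +279.503ms=3/4b
Σ=12b of 12 (161bpm 3/8) — PASS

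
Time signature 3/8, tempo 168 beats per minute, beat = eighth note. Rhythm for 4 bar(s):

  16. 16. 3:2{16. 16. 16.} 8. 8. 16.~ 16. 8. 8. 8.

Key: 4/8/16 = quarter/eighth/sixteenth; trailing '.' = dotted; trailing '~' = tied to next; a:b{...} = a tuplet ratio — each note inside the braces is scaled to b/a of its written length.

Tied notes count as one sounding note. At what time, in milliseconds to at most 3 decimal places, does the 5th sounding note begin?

1. 0.0ms @ 0 + 267.857ms (3/4)
2. 267.857ms @ 3/4 + 267.857ms (3/4)
3. 535.714ms @ 3/2 + 178.571ms (1/2)
4. 714.286ms @ 2 + 178.571ms (1/2)
5. 892.857ms @ 5/2 + 178.571ms (1/2)
6. 1071.429ms @ 3 + 535.714ms (3/2)
7. 1607.143ms @ 9/2 + 535.714ms (3/2)
8. 2142.857ms @ 6 + 535.714ms (3/2)
9. 2678.571ms @ 15/2 + 535.714ms (3/2)
10. 3214.286ms @ 9 + 535.714ms (3/2)
11. 3750.0ms @ 21/2 + 535.714ms (3/2)

note 5 onset = 5/2b = 892.857ms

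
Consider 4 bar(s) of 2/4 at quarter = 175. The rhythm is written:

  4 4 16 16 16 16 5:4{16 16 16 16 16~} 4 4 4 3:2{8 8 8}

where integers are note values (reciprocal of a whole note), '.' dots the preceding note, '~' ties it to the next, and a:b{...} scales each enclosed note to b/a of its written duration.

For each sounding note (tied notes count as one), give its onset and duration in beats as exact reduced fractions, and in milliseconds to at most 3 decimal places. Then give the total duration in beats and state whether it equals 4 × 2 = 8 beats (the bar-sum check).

1) 0.0ms=0b +342.857ms=1b
2) 342.857ms=1b +342.857ms=1b
3) 685.714ms=2b +85.714ms=1/4b
4) 771.429ms=9/4b +85.714ms=1/4b
5) 857.143ms=5/2b +85.714ms=1/4b
6) 942.857ms=11/4b +85.714ms=1/4b
7) 1028.571ms=3b +68.571ms=1/5b
8) 1097.143ms=16/5b +68.571ms=1/5b
9) 1165.714ms=17/5b +68.571ms=1/5b
10) 1234.286ms=18/5b +68.571ms=1/5b
11) 1302.857ms=19/5b +411.429ms=6/5b
12) 1714.286ms=5b +342.857ms=1b
13) 2057.143ms=6b +342.857ms=1b
14) 2400.0ms=7b +114.286ms=1/3b
15) 2514.286ms=22/3b +114.286ms=1/3b
16) 2628.571ms=23/3b +114.286ms=1/3b
Σ=8b of 8 (175bpm 2/4) — PASS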